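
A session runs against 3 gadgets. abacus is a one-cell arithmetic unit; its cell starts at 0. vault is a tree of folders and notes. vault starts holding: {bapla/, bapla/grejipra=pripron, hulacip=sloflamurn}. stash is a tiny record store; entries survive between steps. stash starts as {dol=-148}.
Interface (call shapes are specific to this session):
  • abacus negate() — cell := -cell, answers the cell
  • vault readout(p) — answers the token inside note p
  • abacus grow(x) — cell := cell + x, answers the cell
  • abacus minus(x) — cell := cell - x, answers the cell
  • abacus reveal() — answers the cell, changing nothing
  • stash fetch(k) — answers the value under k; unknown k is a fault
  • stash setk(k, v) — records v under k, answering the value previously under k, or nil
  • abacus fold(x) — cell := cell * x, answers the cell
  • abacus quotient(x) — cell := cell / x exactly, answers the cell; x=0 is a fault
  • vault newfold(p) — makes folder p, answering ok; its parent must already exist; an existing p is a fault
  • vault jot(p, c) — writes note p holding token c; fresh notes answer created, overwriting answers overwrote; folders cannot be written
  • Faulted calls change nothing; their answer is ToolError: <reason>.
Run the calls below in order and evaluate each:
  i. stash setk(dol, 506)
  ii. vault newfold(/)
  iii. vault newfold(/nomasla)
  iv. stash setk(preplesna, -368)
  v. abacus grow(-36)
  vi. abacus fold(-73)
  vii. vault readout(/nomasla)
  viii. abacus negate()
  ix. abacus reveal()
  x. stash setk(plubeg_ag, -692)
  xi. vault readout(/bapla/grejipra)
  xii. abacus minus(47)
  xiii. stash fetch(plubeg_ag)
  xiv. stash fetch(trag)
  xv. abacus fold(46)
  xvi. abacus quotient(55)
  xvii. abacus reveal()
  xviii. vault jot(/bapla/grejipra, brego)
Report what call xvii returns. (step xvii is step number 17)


% stash setk k='dol' v='506'
= -148
% vault newfold p='/'
= ToolError: exists
% vault newfold p='/nomasla'
= ok
% stash setk k='preplesna' v='-368'
= nil
% abacus grow x='-36'
= -36
% abacus fold x='-73'
= 2628
% vault readout p='/nomasla'
= ToolError: is a directory
% abacus negate
= -2628
% abacus reveal
= -2628
% stash setk k='plubeg_ag' v='-692'
= nil
% vault readout p='/bapla/grejipra'
= pripron
% abacus minus x='47'
= -2675
% stash fetch k='plubeg_ag'
= -692
% stash fetch k='trag'
= ToolError: no such key trag
% abacus fold x='46'
= -123050
% abacus quotient x='55'
= -24610/11
% abacus reveal
= -24610/11
% vault jot p='/bapla/grejipra' c='brego'
= overwrote

Answer: -24610/11


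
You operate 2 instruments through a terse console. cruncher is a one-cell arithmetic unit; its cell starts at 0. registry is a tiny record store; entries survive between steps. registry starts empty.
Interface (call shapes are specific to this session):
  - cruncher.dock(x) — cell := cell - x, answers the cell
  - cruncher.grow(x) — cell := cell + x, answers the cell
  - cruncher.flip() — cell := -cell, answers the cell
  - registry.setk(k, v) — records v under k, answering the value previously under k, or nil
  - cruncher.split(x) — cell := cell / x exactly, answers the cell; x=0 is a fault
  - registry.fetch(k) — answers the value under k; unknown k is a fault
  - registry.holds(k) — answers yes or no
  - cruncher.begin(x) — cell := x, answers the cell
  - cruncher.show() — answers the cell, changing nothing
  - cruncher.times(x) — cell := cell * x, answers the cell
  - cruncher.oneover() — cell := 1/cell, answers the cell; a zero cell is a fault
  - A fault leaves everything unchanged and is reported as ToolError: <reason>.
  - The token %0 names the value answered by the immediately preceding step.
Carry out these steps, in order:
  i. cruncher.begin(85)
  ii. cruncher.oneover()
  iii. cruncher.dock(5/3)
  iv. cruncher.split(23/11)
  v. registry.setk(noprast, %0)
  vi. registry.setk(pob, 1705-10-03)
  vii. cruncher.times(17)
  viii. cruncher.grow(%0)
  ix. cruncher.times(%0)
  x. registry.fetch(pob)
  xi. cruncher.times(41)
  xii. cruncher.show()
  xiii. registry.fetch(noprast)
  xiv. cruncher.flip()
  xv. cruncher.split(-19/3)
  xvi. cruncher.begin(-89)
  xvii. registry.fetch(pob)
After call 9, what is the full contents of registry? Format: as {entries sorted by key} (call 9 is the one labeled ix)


Answer: {noprast=-4642/5865, pob=1705-10-03}

Derivation:
I use begin passing x=85, which returns 85.
I invoke oneover(), and get 1/85.
Calling dock passing x=5/3, which returns -422/255.
I invoke split passing x=23/11, and observe -4642/5865.
I try setk passing k=noprast, v=%0, yielding nil.
Invoking setk passing k=pob, v=1705-10-03, → nil.
I run times passing x=17, giving -4642/345.
Invoking grow passing x=%0, and get -9284/345.
Then times passing x=%0, giving 86192656/119025.
Calling fetch passing k=pob, — result: 1705-10-03.
Using times passing x=41, and get 3533898896/119025.
I call show, and observe 3533898896/119025.
Then fetch passing k=noprast: -4642/5865.
I try flip: -3533898896/119025.
I try split passing x=-19/3, giving 3533898896/753825.
Now I run begin passing x=-89, which returns -89.
Now I run fetch passing k=pob: 1705-10-03.


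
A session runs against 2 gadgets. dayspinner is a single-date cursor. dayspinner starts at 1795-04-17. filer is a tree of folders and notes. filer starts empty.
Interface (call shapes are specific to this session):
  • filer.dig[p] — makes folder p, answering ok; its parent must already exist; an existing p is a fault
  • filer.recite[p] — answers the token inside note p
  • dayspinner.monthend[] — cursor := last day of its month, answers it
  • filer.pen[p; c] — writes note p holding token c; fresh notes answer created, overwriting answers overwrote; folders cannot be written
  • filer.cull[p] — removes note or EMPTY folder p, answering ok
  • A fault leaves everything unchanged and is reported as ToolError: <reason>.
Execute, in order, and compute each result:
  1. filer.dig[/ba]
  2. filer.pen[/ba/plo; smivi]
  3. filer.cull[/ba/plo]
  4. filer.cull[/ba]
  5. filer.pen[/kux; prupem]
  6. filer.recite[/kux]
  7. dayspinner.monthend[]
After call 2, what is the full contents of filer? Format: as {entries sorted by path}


Now I run filer.dig on p=/ba, — result: ok.
Next I call filer.pen on p=/ba/plo, c=smivi, and get created.
Next I call filer.cull on p=/ba/plo, and observe ok.
I try filer.cull on p=/ba: ok.
Then filer.pen on p=/kux, c=prupem, which returns created.
Then filer.recite on p=/kux, → prupem.
Using dayspinner.monthend: 1795-04-30.

Answer: {ba/, ba/plo=smivi}


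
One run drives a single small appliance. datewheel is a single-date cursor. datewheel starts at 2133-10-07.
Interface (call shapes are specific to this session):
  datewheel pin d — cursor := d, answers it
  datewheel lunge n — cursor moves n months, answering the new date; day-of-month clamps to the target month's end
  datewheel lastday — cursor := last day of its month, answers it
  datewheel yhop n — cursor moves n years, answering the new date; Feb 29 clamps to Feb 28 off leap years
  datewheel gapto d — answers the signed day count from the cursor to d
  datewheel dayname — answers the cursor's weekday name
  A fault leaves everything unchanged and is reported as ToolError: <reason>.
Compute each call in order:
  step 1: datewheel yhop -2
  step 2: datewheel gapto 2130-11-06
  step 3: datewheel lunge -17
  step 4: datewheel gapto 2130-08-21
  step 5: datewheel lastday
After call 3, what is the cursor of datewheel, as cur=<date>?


Answer: cur=2130-05-07

Derivation:
Do: datewheel yhop[n='-2']
See: 2131-10-07
Do: datewheel gapto[d='2130-11-06']
See: -335
Do: datewheel lunge[n='-17']
See: 2130-05-07
Do: datewheel gapto[d='2130-08-21']
See: 106
Do: datewheel lastday[]
See: 2130-05-31


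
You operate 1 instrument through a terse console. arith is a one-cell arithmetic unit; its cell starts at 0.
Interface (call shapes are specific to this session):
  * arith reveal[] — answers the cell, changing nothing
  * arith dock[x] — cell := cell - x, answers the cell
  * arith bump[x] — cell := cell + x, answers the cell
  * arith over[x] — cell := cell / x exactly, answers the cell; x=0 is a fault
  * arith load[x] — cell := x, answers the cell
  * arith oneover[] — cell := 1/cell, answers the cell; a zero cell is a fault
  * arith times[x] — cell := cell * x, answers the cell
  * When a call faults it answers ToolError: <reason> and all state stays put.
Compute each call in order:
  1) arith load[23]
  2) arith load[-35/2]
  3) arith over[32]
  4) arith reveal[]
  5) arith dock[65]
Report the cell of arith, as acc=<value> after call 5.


→ arith load(x: 23)
← 23
→ arith load(x: -35/2)
← -35/2
→ arith over(x: 32)
← -35/64
→ arith reveal()
← -35/64
→ arith dock(x: 65)
← -4195/64

Answer: acc=-4195/64


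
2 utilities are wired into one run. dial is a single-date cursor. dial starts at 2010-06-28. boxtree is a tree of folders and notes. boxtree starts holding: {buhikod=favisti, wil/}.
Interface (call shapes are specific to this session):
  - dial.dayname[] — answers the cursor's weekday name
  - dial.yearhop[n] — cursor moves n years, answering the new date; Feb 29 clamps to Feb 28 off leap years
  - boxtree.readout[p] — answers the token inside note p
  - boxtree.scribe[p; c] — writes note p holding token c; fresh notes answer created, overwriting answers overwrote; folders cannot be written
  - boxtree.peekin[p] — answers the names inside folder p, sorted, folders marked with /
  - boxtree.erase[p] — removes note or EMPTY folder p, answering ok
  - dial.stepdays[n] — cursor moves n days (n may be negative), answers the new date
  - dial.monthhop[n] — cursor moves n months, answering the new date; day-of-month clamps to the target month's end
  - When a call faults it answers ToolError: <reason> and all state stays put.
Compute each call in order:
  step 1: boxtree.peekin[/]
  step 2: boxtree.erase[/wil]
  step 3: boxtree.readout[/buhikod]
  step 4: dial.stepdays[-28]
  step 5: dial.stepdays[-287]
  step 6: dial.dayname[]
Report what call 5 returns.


Answer: 2009-08-17

Derivation:
·→ peekin(p: /)
·← [buhikod, wil/]
·→ erase(p: /wil)
·← ok
·→ readout(p: /buhikod)
·← favisti
·→ stepdays(n: -28)
·← 2010-05-31
·→ stepdays(n: -287)
·← 2009-08-17
·→ dayname()
·← Monday


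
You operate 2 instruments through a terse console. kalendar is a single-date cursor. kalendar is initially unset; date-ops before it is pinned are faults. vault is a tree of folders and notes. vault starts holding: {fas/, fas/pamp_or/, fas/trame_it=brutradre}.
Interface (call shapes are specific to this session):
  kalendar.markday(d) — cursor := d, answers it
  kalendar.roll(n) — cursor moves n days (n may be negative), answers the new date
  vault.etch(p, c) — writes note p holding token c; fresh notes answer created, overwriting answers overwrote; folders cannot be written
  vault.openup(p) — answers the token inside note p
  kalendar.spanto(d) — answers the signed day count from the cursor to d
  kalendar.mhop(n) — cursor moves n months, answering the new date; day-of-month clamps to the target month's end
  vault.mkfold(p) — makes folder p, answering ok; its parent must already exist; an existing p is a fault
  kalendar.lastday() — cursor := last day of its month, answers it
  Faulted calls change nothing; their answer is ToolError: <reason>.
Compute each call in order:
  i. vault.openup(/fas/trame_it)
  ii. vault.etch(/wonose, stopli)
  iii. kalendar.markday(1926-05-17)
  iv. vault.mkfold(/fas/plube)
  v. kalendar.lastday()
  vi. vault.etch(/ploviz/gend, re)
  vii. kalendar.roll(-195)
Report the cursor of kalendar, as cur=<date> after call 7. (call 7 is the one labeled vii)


Answer: cur=1925-11-17

Derivation:
% 1. vault.openup(p: /fas/trame_it) => brutradre
% 2. vault.etch(p: /wonose, c: stopli) => created
% 3. kalendar.markday(d: 1926-05-17) => 1926-05-17
% 4. vault.mkfold(p: /fas/plube) => ok
% 5. kalendar.lastday() => 1926-05-31
% 6. vault.etch(p: /ploviz/gend, c: re) => ToolError: no parent
% 7. kalendar.roll(n: -195) => 1925-11-17


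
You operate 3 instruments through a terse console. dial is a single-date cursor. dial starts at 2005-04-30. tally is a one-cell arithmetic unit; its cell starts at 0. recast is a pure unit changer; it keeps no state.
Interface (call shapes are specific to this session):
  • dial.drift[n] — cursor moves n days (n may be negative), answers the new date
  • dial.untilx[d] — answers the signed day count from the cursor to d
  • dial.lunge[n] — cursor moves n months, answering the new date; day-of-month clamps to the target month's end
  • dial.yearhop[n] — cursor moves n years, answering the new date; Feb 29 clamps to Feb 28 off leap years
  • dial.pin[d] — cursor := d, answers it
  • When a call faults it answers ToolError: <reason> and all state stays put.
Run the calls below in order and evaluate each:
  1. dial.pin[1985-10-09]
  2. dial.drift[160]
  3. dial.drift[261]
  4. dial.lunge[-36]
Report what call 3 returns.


% 1. dial.pin(1985-10-09) == 1985-10-09
% 2. dial.drift(160) == 1986-03-18
% 3. dial.drift(261) == 1986-12-04
% 4. dial.lunge(-36) == 1983-12-04

Answer: 1986-12-04


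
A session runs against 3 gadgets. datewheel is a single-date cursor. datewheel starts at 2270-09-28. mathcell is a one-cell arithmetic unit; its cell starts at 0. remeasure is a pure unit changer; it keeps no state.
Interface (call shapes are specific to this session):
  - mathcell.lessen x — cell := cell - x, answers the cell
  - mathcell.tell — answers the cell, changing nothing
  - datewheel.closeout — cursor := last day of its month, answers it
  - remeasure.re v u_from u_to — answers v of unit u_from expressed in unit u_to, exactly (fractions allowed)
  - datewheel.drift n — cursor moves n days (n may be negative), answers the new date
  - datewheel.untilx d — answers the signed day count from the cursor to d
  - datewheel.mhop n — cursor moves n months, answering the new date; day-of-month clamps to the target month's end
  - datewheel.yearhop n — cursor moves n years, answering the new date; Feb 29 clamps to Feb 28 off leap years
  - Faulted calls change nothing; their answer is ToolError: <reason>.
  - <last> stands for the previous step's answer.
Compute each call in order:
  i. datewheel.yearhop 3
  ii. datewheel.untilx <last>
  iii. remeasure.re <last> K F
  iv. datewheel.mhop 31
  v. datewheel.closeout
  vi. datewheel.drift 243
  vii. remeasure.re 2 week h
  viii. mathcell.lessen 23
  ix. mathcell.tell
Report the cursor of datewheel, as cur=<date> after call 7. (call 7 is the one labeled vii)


;; 1. datewheel.yearhop(n: 3) ~> 2273-09-28
;; 2. datewheel.untilx(d: <last>) ~> 0
;; 3. remeasure.re(v: <last>, u_from: K, u_to: F) ~> -45967/100
;; 4. datewheel.mhop(n: 31) ~> 2276-04-28
;; 5. datewheel.closeout() ~> 2276-04-30
;; 6. datewheel.drift(n: 243) ~> 2276-12-29
;; 7. remeasure.re(v: 2, u_from: week, u_to: h) ~> 336
;; 8. mathcell.lessen(x: 23) ~> -23
;; 9. mathcell.tell() ~> -23

Answer: cur=2276-12-29


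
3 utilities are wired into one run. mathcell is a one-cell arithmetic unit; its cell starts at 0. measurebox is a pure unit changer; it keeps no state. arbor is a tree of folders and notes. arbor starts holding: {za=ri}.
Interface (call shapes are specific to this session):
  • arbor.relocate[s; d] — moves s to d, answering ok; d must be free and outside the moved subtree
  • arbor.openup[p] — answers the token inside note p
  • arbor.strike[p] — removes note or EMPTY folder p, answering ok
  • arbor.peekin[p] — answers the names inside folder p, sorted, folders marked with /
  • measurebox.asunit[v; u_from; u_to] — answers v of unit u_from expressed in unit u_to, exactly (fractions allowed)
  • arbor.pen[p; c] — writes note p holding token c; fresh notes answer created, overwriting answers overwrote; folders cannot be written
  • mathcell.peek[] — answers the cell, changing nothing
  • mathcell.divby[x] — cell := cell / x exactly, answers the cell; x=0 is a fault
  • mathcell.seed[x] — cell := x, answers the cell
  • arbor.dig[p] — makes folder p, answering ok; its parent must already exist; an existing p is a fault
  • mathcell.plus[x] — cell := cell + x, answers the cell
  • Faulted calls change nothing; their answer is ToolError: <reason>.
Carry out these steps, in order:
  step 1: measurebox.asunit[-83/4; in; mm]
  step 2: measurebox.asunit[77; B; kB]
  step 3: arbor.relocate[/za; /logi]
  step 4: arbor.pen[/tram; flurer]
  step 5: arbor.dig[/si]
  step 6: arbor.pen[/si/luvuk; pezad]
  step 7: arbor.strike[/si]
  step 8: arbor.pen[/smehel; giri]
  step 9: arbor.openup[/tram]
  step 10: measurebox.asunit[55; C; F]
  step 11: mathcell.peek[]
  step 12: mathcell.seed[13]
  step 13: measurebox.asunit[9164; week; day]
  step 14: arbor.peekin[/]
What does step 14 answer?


Answer: [logi, si/, smehel, tram]

Derivation:
-> measurebox.asunit(v: -83/4, u_from: in, u_to: mm)
<- -10541/20
-> measurebox.asunit(v: 77, u_from: B, u_to: kB)
<- 77/1000
-> arbor.relocate(s: /za, d: /logi)
<- ok
-> arbor.pen(p: /tram, c: flurer)
<- created
-> arbor.dig(p: /si)
<- ok
-> arbor.pen(p: /si/luvuk, c: pezad)
<- created
-> arbor.strike(p: /si)
<- ToolError: not empty
-> arbor.pen(p: /smehel, c: giri)
<- created
-> arbor.openup(p: /tram)
<- flurer
-> measurebox.asunit(v: 55, u_from: C, u_to: F)
<- 131
-> mathcell.peek()
<- 0
-> mathcell.seed(x: 13)
<- 13
-> measurebox.asunit(v: 9164, u_from: week, u_to: day)
<- 64148
-> arbor.peekin(p: /)
<- [logi, si/, smehel, tram]


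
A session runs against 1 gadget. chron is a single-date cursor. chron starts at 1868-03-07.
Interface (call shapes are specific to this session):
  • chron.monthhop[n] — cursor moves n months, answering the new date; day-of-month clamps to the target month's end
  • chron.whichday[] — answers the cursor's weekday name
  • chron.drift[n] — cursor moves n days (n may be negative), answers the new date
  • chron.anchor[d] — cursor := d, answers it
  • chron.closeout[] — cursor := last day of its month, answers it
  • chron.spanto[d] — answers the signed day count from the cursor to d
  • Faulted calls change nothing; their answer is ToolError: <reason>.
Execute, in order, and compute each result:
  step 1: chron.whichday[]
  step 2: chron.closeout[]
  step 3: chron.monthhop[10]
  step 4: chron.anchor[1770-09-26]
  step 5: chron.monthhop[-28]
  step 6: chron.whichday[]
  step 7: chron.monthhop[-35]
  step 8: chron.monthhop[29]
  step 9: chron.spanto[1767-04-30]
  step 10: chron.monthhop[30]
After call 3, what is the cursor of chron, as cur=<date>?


Using chron.whichday(), giving Saturday.
I run chron.closeout, giving 1868-03-31.
I run chron.monthhop with 10, giving 1869-01-31.
Using chron.anchor with 1770-09-26, and see 1770-09-26.
Using chron.monthhop with -28, and get 1768-05-26.
Next I call chron.whichday(), which returns Thursday.
I try chron.monthhop with -35, and see 1765-06-26.
Invoking chron.monthhop with 29, → 1767-11-26.
I try chron.spanto with 1767-04-30, → -210.
I try chron.monthhop with 30: 1770-05-26.

Answer: cur=1869-01-31


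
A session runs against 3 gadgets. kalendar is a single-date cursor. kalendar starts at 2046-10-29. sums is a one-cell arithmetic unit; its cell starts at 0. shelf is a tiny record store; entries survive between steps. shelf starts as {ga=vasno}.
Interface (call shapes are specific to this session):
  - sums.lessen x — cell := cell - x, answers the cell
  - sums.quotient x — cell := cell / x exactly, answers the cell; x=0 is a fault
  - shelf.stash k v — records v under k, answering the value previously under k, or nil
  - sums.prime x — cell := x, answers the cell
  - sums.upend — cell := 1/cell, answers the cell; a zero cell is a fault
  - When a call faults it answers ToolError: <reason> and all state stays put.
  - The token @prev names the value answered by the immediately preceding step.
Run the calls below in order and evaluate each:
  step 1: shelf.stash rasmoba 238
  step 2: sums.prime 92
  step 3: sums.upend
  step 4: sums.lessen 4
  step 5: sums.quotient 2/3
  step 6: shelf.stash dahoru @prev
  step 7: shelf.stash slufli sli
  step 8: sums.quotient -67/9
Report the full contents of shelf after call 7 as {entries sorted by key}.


Act: stash[k: rasmoba; v: 238]
Obs: nil
Act: prime[x: 92]
Obs: 92
Act: upend[]
Obs: 1/92
Act: lessen[x: 4]
Obs: -367/92
Act: quotient[x: 2/3]
Obs: -1101/184
Act: stash[k: dahoru; v: @prev]
Obs: nil
Act: stash[k: slufli; v: sli]
Obs: nil
Act: quotient[x: -67/9]
Obs: 9909/12328

Answer: {dahoru=-1101/184, ga=vasno, rasmoba=238, slufli=sli}


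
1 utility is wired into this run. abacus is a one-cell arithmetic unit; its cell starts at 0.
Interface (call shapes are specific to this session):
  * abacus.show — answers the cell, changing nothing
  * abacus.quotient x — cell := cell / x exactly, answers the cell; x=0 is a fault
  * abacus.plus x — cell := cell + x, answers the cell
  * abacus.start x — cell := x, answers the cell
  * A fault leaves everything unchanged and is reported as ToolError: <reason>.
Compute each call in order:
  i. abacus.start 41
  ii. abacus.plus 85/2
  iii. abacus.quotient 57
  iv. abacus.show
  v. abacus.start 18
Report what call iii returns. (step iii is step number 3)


;; abacus.start(x=41) ~> 41
;; abacus.plus(x=85/2) ~> 167/2
;; abacus.quotient(x=57) ~> 167/114
;; abacus.show() ~> 167/114
;; abacus.start(x=18) ~> 18

Answer: 167/114


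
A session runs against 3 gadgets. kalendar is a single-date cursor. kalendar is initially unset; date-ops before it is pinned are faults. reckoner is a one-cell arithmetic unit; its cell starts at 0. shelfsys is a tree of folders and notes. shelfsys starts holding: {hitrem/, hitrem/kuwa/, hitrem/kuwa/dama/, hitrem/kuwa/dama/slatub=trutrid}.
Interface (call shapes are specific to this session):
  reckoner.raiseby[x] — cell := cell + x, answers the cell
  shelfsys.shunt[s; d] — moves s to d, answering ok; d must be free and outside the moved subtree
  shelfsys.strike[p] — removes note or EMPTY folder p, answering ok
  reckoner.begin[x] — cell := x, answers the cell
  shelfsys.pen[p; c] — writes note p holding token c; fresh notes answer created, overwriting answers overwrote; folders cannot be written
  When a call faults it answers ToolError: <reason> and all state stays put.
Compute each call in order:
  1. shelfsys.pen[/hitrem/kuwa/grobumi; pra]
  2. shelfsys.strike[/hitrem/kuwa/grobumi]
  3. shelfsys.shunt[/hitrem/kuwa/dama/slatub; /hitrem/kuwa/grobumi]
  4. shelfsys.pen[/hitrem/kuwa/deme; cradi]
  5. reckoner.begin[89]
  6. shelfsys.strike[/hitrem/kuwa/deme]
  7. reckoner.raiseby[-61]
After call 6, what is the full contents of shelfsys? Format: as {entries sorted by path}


Answer: {hitrem/, hitrem/kuwa/, hitrem/kuwa/dama/, hitrem/kuwa/grobumi=trutrid}

Derivation:
Invoking pen(p: /hitrem/kuwa/grobumi, c: pra), — result: created.
I try strike(p: /hitrem/kuwa/grobumi), and observe ok.
I try shunt(s: /hitrem/kuwa/dama/slatub, d: /hitrem/kuwa/grobumi), yielding ok.
I call pen(p: /hitrem/kuwa/deme, c: cradi), → created.
I call begin(x: 89), and observe 89.
Then strike(p: /hitrem/kuwa/deme), and get ok.
I run raiseby(x: -61), which returns 28.


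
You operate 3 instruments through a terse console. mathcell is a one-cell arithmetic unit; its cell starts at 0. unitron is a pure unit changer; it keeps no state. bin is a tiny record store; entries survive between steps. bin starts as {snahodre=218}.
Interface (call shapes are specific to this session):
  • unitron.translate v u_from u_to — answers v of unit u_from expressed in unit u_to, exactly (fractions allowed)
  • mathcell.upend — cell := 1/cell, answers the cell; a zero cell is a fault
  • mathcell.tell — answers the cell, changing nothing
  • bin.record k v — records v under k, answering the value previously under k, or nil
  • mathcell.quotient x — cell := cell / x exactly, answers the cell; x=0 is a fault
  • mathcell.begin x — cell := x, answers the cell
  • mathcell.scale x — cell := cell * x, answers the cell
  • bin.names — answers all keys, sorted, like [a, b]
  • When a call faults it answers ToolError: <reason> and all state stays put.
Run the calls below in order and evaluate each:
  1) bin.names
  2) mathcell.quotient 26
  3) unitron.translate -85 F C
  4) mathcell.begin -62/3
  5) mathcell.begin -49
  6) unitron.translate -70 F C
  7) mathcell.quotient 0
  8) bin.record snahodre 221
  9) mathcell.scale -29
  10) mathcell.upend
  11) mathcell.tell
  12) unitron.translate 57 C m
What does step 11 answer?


Answer: 1/1421

Derivation:
==> names()
<== [snahodre]
==> quotient(x='26')
<== 0
==> translate(v='-85', u_from='F', u_to='C')
<== -65
==> begin(x='-62/3')
<== -62/3
==> begin(x='-49')
<== -49
==> translate(v='-70', u_from='F', u_to='C')
<== -170/3
==> quotient(x='0')
<== ToolError: division by zero
==> record(k='snahodre', v='221')
<== 218
==> scale(x='-29')
<== 1421
==> upend()
<== 1/1421
==> tell()
<== 1/1421
==> translate(v='57', u_from='C', u_to='m')
<== ToolError: incompatible units


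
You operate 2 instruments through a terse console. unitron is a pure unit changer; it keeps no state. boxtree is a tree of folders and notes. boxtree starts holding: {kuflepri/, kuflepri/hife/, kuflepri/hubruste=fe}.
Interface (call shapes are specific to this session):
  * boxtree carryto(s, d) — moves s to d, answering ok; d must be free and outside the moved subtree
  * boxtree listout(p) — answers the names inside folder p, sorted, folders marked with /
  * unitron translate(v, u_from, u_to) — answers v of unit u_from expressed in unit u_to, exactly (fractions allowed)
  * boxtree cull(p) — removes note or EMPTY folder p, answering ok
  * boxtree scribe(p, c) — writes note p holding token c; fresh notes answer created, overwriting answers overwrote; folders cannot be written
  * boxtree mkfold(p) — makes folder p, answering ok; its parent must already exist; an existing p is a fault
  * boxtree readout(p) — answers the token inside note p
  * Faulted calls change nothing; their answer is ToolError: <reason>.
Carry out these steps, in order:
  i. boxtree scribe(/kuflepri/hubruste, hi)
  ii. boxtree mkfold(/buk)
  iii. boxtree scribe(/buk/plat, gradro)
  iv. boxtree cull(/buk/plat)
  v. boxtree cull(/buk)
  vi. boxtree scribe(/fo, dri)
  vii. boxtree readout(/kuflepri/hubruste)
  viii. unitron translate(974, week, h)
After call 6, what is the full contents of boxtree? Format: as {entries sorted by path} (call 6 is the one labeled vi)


Answer: {fo=dri, kuflepri/, kuflepri/hife/, kuflepri/hubruste=hi}

Derivation:
-> boxtree scribe(p: /kuflepri/hubruste, c: hi)
<- overwrote
-> boxtree mkfold(p: /buk)
<- ok
-> boxtree scribe(p: /buk/plat, c: gradro)
<- created
-> boxtree cull(p: /buk/plat)
<- ok
-> boxtree cull(p: /buk)
<- ok
-> boxtree scribe(p: /fo, c: dri)
<- created
-> boxtree readout(p: /kuflepri/hubruste)
<- hi
-> unitron translate(v: 974, u_from: week, u_to: h)
<- 163632


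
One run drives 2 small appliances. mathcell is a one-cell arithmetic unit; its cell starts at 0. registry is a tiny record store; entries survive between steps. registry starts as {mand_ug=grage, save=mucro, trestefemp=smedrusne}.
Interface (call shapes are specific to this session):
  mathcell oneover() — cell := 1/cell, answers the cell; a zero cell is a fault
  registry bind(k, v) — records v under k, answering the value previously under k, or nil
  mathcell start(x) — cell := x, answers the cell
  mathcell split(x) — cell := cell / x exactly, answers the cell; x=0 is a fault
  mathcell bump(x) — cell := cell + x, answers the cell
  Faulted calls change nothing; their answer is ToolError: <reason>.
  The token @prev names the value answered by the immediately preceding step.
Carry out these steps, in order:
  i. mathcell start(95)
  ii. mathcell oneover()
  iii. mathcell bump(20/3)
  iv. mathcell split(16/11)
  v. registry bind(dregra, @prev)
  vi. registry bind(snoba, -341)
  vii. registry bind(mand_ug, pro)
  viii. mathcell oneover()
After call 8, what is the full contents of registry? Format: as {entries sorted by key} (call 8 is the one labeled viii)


>>> mathcell start x: 95
= 95
>>> mathcell oneover
= 1/95
>>> mathcell bump x: 20/3
= 1903/285
>>> mathcell split x: 16/11
= 20933/4560
>>> registry bind k: dregra v: @prev
= nil
>>> registry bind k: snoba v: -341
= nil
>>> registry bind k: mand_ug v: pro
= grage
>>> mathcell oneover
= 4560/20933

Answer: {dregra=20933/4560, mand_ug=pro, save=mucro, snoba=-341, trestefemp=smedrusne}


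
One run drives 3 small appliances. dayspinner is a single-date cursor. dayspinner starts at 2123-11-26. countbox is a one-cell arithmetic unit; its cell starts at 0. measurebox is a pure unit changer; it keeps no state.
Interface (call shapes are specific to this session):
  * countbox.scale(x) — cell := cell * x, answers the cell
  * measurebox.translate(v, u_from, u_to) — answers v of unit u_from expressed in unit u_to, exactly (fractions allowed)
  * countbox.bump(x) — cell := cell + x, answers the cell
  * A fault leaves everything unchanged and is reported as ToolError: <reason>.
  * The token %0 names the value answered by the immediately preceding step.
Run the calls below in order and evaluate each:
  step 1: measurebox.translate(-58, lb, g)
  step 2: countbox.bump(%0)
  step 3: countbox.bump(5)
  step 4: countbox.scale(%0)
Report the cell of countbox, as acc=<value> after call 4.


Answer: acc=1729666534171344129/2500000000

Derivation:
>> translate(-58, lb, g)
<< -1315417873/50000
>> bump(%0)
<< -1315417873/50000
>> bump(5)
<< -1315167873/50000
>> scale(%0)
<< 1729666534171344129/2500000000


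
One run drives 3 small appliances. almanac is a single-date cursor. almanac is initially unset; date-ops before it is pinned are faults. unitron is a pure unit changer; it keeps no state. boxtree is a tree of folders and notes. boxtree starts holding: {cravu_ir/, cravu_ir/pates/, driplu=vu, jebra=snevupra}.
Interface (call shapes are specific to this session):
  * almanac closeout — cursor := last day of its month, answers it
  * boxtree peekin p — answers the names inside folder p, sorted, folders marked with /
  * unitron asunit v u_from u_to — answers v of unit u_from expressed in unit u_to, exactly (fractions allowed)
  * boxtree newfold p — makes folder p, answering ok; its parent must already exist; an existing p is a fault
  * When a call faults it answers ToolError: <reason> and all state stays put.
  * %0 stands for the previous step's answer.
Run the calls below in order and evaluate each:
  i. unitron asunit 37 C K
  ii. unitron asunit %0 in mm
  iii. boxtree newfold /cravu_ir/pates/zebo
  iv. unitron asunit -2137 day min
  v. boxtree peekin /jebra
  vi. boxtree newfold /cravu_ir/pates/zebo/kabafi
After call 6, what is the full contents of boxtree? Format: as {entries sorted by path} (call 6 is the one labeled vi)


Answer: {cravu_ir/, cravu_ir/pates/, cravu_ir/pates/zebo/, cravu_ir/pates/zebo/kabafi/, driplu=vu, jebra=snevupra}

Derivation:
-> unitron asunit(v=37, u_from=C, u_to=K)
<- 6203/20
-> unitron asunit(v=%0, u_from=in, u_to=mm)
<- 787781/100
-> boxtree newfold(p=/cravu_ir/pates/zebo)
<- ok
-> unitron asunit(v=-2137, u_from=day, u_to=min)
<- -3077280
-> boxtree peekin(p=/jebra)
<- ToolError: not a directory
-> boxtree newfold(p=/cravu_ir/pates/zebo/kabafi)
<- ok


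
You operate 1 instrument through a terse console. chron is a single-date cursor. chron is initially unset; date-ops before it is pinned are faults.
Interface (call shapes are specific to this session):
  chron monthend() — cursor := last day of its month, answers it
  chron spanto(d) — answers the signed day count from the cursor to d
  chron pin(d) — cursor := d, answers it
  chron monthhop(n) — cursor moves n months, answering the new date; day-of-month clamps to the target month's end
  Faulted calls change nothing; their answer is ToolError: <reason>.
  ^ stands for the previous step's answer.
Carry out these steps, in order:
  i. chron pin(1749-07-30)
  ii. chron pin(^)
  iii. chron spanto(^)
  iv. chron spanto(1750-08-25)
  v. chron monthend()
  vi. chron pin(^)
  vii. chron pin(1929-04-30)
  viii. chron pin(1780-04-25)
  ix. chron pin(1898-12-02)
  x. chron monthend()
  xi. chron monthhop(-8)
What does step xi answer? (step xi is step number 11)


% chron pin(1749-07-30) : 1749-07-30
% chron pin(^) : 1749-07-30
% chron spanto(^) : 0
% chron spanto(1750-08-25) : 391
% chron monthend() : 1749-07-31
% chron pin(^) : 1749-07-31
% chron pin(1929-04-30) : 1929-04-30
% chron pin(1780-04-25) : 1780-04-25
% chron pin(1898-12-02) : 1898-12-02
% chron monthend() : 1898-12-31
% chron monthhop(-8) : 1898-04-30

Answer: 1898-04-30


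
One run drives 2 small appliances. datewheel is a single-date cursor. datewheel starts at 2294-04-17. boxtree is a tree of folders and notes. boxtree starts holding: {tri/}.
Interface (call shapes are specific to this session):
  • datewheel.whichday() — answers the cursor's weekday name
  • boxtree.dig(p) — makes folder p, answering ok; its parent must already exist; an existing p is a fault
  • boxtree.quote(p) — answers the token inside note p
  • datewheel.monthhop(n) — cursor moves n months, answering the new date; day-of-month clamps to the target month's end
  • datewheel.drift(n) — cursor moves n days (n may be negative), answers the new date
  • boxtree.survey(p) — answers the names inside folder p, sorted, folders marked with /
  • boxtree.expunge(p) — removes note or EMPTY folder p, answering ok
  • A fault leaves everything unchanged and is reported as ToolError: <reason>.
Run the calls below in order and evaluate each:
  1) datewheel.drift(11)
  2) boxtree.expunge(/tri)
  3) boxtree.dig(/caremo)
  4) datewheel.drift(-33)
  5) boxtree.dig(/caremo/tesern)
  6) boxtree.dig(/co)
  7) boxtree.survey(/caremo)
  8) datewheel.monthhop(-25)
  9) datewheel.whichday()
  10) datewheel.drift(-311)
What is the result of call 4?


·→ datewheel.drift(n=11)
·← 2294-04-28
·→ boxtree.expunge(p=/tri)
·← ok
·→ boxtree.dig(p=/caremo)
·← ok
·→ datewheel.drift(n=-33)
·← 2294-03-26
·→ boxtree.dig(p=/caremo/tesern)
·← ok
·→ boxtree.dig(p=/co)
·← ok
·→ boxtree.survey(p=/caremo)
·← [tesern/]
·→ datewheel.monthhop(n=-25)
·← 2292-02-26
·→ datewheel.whichday()
·← Friday
·→ datewheel.drift(n=-311)
·← 2291-04-21

Answer: 2294-03-26


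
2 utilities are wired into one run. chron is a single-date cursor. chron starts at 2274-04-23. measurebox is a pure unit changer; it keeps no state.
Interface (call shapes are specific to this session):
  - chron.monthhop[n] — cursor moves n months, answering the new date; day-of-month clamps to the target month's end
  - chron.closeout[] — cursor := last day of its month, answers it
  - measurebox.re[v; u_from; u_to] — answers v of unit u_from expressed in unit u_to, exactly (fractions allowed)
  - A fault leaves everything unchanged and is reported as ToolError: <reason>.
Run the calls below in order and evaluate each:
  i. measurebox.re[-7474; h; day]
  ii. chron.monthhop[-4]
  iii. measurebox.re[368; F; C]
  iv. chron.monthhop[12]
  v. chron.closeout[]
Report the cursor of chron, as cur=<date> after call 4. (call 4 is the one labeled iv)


$ re v→-7474 u_from→h u_to→day
  -3737/12
$ monthhop n→-4
  2273-12-23
$ re v→368 u_from→F u_to→C
  560/3
$ monthhop n→12
  2274-12-23
$ closeout
  2274-12-31

Answer: cur=2274-12-23


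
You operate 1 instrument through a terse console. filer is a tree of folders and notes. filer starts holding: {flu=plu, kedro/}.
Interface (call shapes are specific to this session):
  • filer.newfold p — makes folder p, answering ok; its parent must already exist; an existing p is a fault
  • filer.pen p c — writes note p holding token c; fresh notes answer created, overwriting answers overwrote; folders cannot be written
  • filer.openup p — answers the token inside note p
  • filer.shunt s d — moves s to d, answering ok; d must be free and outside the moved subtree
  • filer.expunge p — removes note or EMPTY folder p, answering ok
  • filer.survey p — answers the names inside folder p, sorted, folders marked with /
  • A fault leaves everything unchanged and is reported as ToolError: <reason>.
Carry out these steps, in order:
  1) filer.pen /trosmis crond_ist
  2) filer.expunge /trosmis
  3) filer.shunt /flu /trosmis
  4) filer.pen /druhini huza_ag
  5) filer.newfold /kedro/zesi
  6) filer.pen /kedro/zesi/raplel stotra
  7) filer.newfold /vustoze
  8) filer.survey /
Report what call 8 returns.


Answer: [druhini, kedro/, trosmis, vustoze/]

Derivation:
[in] filer.pen /trosmis crond_ist
[out] created
[in] filer.expunge /trosmis
[out] ok
[in] filer.shunt /flu /trosmis
[out] ok
[in] filer.pen /druhini huza_ag
[out] created
[in] filer.newfold /kedro/zesi
[out] ok
[in] filer.pen /kedro/zesi/raplel stotra
[out] created
[in] filer.newfold /vustoze
[out] ok
[in] filer.survey /
[out] [druhini, kedro/, trosmis, vustoze/]


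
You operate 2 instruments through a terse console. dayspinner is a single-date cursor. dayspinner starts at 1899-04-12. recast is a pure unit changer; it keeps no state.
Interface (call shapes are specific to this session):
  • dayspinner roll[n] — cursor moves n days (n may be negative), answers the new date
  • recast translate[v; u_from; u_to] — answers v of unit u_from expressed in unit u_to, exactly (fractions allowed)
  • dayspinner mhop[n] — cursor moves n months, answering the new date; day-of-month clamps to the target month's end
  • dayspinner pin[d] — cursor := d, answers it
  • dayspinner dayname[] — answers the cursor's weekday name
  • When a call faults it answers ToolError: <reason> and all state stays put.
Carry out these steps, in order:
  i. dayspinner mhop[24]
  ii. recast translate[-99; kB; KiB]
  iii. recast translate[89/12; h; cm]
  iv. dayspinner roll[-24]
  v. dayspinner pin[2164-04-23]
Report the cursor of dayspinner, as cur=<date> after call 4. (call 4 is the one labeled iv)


Next I call dayspinner mhop using n=24, → 1901-04-12.
I call recast translate using v=-99, u_from=kB, u_to=KiB, giving -12375/128.
Then recast translate using v=89/12, u_from=h, u_to=cm, and see ToolError: incompatible units.
I use dayspinner roll using n=-24, and see 1901-03-19.
Then dayspinner pin using d=2164-04-23, yielding 2164-04-23.

Answer: cur=1901-03-19


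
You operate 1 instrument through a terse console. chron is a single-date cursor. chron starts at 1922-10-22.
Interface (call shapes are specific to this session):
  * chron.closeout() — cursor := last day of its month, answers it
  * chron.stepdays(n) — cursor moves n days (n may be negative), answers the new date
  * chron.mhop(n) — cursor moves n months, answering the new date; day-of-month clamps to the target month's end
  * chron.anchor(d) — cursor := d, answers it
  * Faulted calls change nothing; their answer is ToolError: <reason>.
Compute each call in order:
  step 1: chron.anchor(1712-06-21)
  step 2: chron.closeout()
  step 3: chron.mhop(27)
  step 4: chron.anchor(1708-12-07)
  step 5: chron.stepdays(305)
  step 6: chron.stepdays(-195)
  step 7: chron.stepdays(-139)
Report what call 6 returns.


% chron.anchor d: 1712-06-21
[out] 1712-06-21
% chron.closeout
[out] 1712-06-30
% chron.mhop n: 27
[out] 1714-09-30
% chron.anchor d: 1708-12-07
[out] 1708-12-07
% chron.stepdays n: 305
[out] 1709-10-08
% chron.stepdays n: -195
[out] 1709-03-27
% chron.stepdays n: -139
[out] 1708-11-08

Answer: 1709-03-27


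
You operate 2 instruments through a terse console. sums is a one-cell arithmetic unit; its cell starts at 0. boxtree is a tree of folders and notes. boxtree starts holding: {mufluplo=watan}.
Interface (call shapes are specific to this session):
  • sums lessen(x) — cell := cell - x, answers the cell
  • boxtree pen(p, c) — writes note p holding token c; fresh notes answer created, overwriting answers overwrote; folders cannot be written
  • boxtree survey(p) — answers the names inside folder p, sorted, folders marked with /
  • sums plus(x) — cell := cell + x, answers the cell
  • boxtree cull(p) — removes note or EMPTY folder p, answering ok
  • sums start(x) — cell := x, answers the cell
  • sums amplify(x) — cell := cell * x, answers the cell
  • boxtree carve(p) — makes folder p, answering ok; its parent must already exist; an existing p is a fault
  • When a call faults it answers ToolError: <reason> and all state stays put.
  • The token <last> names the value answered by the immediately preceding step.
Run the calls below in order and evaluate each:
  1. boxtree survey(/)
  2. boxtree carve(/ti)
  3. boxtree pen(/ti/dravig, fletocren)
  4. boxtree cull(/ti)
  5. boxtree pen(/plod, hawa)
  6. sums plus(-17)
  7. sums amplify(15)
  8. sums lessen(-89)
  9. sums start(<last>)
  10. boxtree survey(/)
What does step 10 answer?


Answer: [mufluplo, plod, ti/]

Derivation:
I try boxtree survey(p→/): [mufluplo].
I try boxtree carve(p→/ti), and get ok.
Calling boxtree pen(p→/ti/dravig, c→fletocren): created.
I invoke boxtree cull(p→/ti), which returns ToolError: not empty.
Calling boxtree pen(p→/plod, c→hawa), yielding created.
Using sums plus(x→-17), giving -17.
I invoke sums amplify(x→15): -255.
Now I run sums lessen(x→-89), giving -166.
I invoke sums start(x→<last>): -166.
I invoke boxtree survey(p→/): [mufluplo, plod, ti/].
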